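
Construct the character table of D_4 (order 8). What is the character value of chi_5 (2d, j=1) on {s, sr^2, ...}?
Conjugacy classes: {e} of size 1, {r^2} of size 1, {r^1, r^3} of size 2, {s, sr^2, ...} of size 2, {sr, sr^3, ...} of size 2.
Character table:
  irrep \ class              {e} (size 1)  {r^2} (size 1)  {r^1, r^3} (size 2)  {s, sr^2, ...} (size 2)  {sr, sr^3, ...} (size 2)
  chi_1 (triv)               1             1               1                    1                        1                       
  chi_2 (sign: r->1, s->-1)  1             1               1                    -1                       -1                      
  chi_3 (r->-1, s->1)        1             1               -1                   1                        -1                      
  chi_4 (r->-1, s->-1)       1             1               -1                   -1                       1                       
  chi_5 (2d, j=1)            2             -2              0                    0                        0                       

Spot check: chi_5 (2d, j=1) on {s, sr^2, ...} = 0.

Derivation: D_4 has order 2*4 = 8 with 5 conjugacy classes, hence 5 irreducibles. Sum of squared dims 1 + 1 + 1 + 1 + 4 = 8 = |G|. Linear characters come from the abelianisation; the 2-dimensional irreps have character r^k -> 2*cos(2*pi*j*k/4), reflections -> 0.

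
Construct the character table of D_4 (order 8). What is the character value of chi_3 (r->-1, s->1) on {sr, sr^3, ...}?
Conjugacy classes: {e} of size 1, {r^2} of size 1, {r^1, r^3} of size 2, {s, sr^2, ...} of size 2, {sr, sr^3, ...} of size 2.
Character table:
  irrep \ class              {e} (size 1)  {r^2} (size 1)  {r^1, r^3} (size 2)  {s, sr^2, ...} (size 2)  {sr, sr^3, ...} (size 2)
  chi_1 (triv)               1             1               1                    1                        1                       
  chi_2 (sign: r->1, s->-1)  1             1               1                    -1                       -1                      
  chi_3 (r->-1, s->1)        1             1               -1                   1                        -1                      
  chi_4 (r->-1, s->-1)       1             1               -1                   -1                       1                       
  chi_5 (2d, j=1)            2             -2              0                    0                        0                       

Spot check: chi_3 (r->-1, s->1) on {sr, sr^3, ...} = -1.

D_4 has order 2*4 = 8 with 5 conjugacy classes, hence 5 irreducibles. Sum of squared dims 1 + 1 + 1 + 1 + 4 = 8 = |G|. Linear characters come from the abelianisation; the 2-dimensional irreps have character r^k -> 2*cos(2*pi*j*k/4), reflections -> 0.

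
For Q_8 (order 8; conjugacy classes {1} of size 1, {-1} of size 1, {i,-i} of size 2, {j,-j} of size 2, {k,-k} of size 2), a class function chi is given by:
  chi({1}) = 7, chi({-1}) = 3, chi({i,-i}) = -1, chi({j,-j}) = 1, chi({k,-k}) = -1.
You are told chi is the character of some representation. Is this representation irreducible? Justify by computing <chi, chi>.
Not irreducible (reducible): <chi, chi> = 8 > 1.

<chi, chi> = (1/|G|) sum_C |C| * |chi(C)|^2 = (1/8)[1*|7|^2 + 1*|3|^2 + 2*|-1|^2 + 2*|1|^2 + 2*|-1|^2]
  = (1/8)[(49) + (9) + (2) + (2) + (2)] = 64/8 = 8.
A character is irreducible iff <chi, chi> = 1, so this representation is reducible.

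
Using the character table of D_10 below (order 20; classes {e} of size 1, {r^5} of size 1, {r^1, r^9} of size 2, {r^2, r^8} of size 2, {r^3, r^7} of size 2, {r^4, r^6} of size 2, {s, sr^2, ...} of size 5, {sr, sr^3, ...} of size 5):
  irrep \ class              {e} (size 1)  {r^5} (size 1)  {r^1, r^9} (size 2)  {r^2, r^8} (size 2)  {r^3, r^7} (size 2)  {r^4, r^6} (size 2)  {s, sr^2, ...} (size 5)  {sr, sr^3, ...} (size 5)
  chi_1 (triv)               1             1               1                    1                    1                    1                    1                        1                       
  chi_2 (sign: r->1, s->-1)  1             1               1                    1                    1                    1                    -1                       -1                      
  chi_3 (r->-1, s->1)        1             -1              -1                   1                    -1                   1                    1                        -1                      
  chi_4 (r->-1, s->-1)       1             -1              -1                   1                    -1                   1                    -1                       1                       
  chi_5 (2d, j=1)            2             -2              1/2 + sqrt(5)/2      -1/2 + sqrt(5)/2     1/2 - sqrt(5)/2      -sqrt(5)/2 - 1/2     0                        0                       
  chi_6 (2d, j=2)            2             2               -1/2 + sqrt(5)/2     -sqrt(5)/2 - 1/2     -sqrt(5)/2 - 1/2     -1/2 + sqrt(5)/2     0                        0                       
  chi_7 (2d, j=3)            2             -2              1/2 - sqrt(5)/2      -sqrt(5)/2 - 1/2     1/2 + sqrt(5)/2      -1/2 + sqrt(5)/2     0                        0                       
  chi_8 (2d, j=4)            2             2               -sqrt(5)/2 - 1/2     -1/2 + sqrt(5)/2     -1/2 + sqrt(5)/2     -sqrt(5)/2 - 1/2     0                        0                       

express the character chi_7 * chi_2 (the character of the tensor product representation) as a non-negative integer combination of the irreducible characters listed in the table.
chi_7 tensor chi_2 = chi_7 (all other irreducibles have multiplicity 0).

The character of a tensor product is the pointwise product (chi_7 * chi_2)(C) = chi_7(C) * chi_2(C):
  {e}: (2)*(1), {r^5}: (-2)*(1), {r^1, r^9}: (1/2 - sqrt(5)/2)*(1), {r^2, r^8}: (-sqrt(5)/2 - 1/2)*(1), {r^3, r^7}: (1/2 + sqrt(5)/2)*(1), {r^4, r^6}: (-1/2 + sqrt(5)/2)*(1), {s, sr^2, ...}: (0)*(-1), {sr, sr^3, ...}: (0)*(-1)
so (chi_7 * chi_2) takes values
  {e} -> 2, {r^5} -> -2, {r^1, r^9} -> 1/2 - sqrt(5)/2, {r^2, r^8} -> -sqrt(5)/2 - 1/2, {r^3, r^7} -> 1/2 + sqrt(5)/2, {r^4, r^6} -> -1/2 + sqrt(5)/2, {s, sr^2, ...} -> 0, {sr, sr^3, ...} -> 0.
Now take the inner product of this character with each irreducible chi from the table, <chi_7*chi_2, chi> = (1/20) sum_C |C| (chi_7*chi_2)(C) conj(chi(C)):
  <chi_7*chi_2, chi_1> = (1/20)[1*(2)*conj(1) + 1*(-2)*conj(1) + 2*(1/2 - sqrt(5)/2)*conj(1) + 2*(-sqrt(5)/2 - 1/2)*conj(1) + 2*(1/2 + sqrt(5)/2)*conj(1) + 2*(-1/2 + sqrt(5)/2)*conj(1) + 5*(0)*conj(1) + 5*(0)*conj(1)]
      = (1/20)[(2) + (-2) + (1 - sqrt(5)) + (-sqrt(5) - 1) + (1 + sqrt(5)) + (-1 + sqrt(5)) + (0) + (0)] = 0/20 = 0
  <chi_7*chi_2, chi_2> = (1/20)[1*(2)*conj(1) + 1*(-2)*conj(1) + 2*(1/2 - sqrt(5)/2)*conj(1) + 2*(-sqrt(5)/2 - 1/2)*conj(1) + 2*(1/2 + sqrt(5)/2)*conj(1) + 2*(-1/2 + sqrt(5)/2)*conj(1) + 5*(0)*conj(-1) + 5*(0)*conj(-1)]
      = (1/20)[(2) + (-2) + (1 - sqrt(5)) + (-sqrt(5) - 1) + (1 + sqrt(5)) + (-1 + sqrt(5)) + (0) + (0)] = 0/20 = 0
  <chi_7*chi_2, chi_3> = (1/20)[1*(2)*conj(1) + 1*(-2)*conj(-1) + 2*(1/2 - sqrt(5)/2)*conj(-1) + 2*(-sqrt(5)/2 - 1/2)*conj(1) + 2*(1/2 + sqrt(5)/2)*conj(-1) + 2*(-1/2 + sqrt(5)/2)*conj(1) + 5*(0)*conj(1) + 5*(0)*conj(-1)]
      = (1/20)[(2) + (2) + (-1 + sqrt(5)) + (-sqrt(5) - 1) + (-sqrt(5) - 1) + (-1 + sqrt(5)) + (0) + (0)] = 0/20 = 0
  <chi_7*chi_2, chi_4> = (1/20)[1*(2)*conj(1) + 1*(-2)*conj(-1) + 2*(1/2 - sqrt(5)/2)*conj(-1) + 2*(-sqrt(5)/2 - 1/2)*conj(1) + 2*(1/2 + sqrt(5)/2)*conj(-1) + 2*(-1/2 + sqrt(5)/2)*conj(1) + 5*(0)*conj(-1) + 5*(0)*conj(1)]
      = (1/20)[(2) + (2) + (-1 + sqrt(5)) + (-sqrt(5) - 1) + (-sqrt(5) - 1) + (-1 + sqrt(5)) + (0) + (0)] = 0/20 = 0
  <chi_7*chi_2, chi_5> = (1/20)[1*(2)*conj(2) + 1*(-2)*conj(-2) + 2*(1/2 - sqrt(5)/2)*conj(1/2 + sqrt(5)/2) + 2*(-sqrt(5)/2 - 1/2)*conj(-1/2 + sqrt(5)/2) + 2*(1/2 + sqrt(5)/2)*conj(1/2 - sqrt(5)/2) + 2*(-1/2 + sqrt(5)/2)*conj(-sqrt(5)/2 - 1/2) + 5*(0)*conj(0) + 5*(0)*conj(0)]
      = (1/20)[(4) + (4) + (-2) + (-2) + (-2) + (-2) + (0) + (0)] = 0/20 = 0
  <chi_7*chi_2, chi_6> = (1/20)[1*(2)*conj(2) + 1*(-2)*conj(2) + 2*(1/2 - sqrt(5)/2)*conj(-1/2 + sqrt(5)/2) + 2*(-sqrt(5)/2 - 1/2)*conj(-sqrt(5)/2 - 1/2) + 2*(1/2 + sqrt(5)/2)*conj(-sqrt(5)/2 - 1/2) + 2*(-1/2 + sqrt(5)/2)*conj(-1/2 + sqrt(5)/2) + 5*(0)*conj(0) + 5*(0)*conj(0)]
      = (1/20)[(4) + (-4) + (-3 + sqrt(5)) + (sqrt(5) + 3) + (-3 - sqrt(5)) + (3 - sqrt(5)) + (0) + (0)] = 0/20 = 0
  <chi_7*chi_2, chi_7> = (1/20)[1*(2)*conj(2) + 1*(-2)*conj(-2) + 2*(1/2 - sqrt(5)/2)*conj(1/2 - sqrt(5)/2) + 2*(-sqrt(5)/2 - 1/2)*conj(-sqrt(5)/2 - 1/2) + 2*(1/2 + sqrt(5)/2)*conj(1/2 + sqrt(5)/2) + 2*(-1/2 + sqrt(5)/2)*conj(-1/2 + sqrt(5)/2) + 5*(0)*conj(0) + 5*(0)*conj(0)]
      = (1/20)[(4) + (4) + (3 - sqrt(5)) + (sqrt(5) + 3) + (sqrt(5) + 3) + (3 - sqrt(5)) + (0) + (0)] = 20/20 = 1
  <chi_7*chi_2, chi_8> = (1/20)[1*(2)*conj(2) + 1*(-2)*conj(2) + 2*(1/2 - sqrt(5)/2)*conj(-sqrt(5)/2 - 1/2) + 2*(-sqrt(5)/2 - 1/2)*conj(-1/2 + sqrt(5)/2) + 2*(1/2 + sqrt(5)/2)*conj(-1/2 + sqrt(5)/2) + 2*(-1/2 + sqrt(5)/2)*conj(-sqrt(5)/2 - 1/2) + 5*(0)*conj(0) + 5*(0)*conj(0)]
      = (1/20)[(4) + (-4) + (2) + (-2) + (2) + (-2) + (0) + (0)] = 0/20 = 0
Hence the multiplicities are chi_7: 1. Dimension check: dim(chi_7)*dim(chi_2) = 2*1 = 2 and sum (mult * dim) = 1*2 = 2.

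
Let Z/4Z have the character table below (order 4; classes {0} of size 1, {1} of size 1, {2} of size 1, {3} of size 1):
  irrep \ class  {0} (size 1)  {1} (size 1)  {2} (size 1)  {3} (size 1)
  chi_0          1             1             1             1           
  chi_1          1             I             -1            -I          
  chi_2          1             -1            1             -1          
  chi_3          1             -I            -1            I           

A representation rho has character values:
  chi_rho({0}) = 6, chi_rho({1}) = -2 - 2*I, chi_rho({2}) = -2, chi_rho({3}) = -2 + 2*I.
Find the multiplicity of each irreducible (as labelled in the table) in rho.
Multiplicities: chi_0: 0, chi_1: 1, chi_2: 2, chi_3: 3.

Proof sketch: Use <chi_rho, chi> = (1/|G|) sum_C |C| * chi_rho(C) * conj(chi(C)) with |G| = 4 for each irreducible chi in the table:
  <chi_rho, chi_0> = (1/4)[1*(6)*conj(1) + 1*(-2 - 2*I)*conj(1) + 1*(-2)*conj(1) + 1*(-2 + 2*I)*conj(1)]
      = (1/4)[(6) + (-2 - 2*I) + (-2) + (-2 + 2*I)] = 0/4 = 0
  <chi_rho, chi_1> = (1/4)[1*(6)*conj(1) + 1*(-2 - 2*I)*conj(I) + 1*(-2)*conj(-1) + 1*(-2 + 2*I)*conj(-I)]
      = (1/4)[(6) + (-2 + 2*I) + (2) + (-2 - 2*I)] = 4/4 = 1
  <chi_rho, chi_2> = (1/4)[1*(6)*conj(1) + 1*(-2 - 2*I)*conj(-1) + 1*(-2)*conj(1) + 1*(-2 + 2*I)*conj(-1)]
      = (1/4)[(6) + (2 + 2*I) + (-2) + (2 - 2*I)] = 8/4 = 2
  <chi_rho, chi_3> = (1/4)[1*(6)*conj(1) + 1*(-2 - 2*I)*conj(-I) + 1*(-2)*conj(-1) + 1*(-2 + 2*I)*conj(I)]
      = (1/4)[(6) + (2 - 2*I) + (2) + (2 + 2*I)] = 12/4 = 3
(Exp terms are combined using exp(i*s)*conj(exp(i*t)) = exp(i*(s-t)), and sums of them are collapsed using the identity that for every m > 1 the m distinct m-th roots of unity sum to 0, e.g. 1 + exp(2*I*pi/3) + exp(-2*I*pi/3) = 0.)
Dimension check: dim(rho) = sum (mult * dim) = 0*1 + 1*1 + 2*1 + 3*1 = 6 = chi_rho(e) = 6.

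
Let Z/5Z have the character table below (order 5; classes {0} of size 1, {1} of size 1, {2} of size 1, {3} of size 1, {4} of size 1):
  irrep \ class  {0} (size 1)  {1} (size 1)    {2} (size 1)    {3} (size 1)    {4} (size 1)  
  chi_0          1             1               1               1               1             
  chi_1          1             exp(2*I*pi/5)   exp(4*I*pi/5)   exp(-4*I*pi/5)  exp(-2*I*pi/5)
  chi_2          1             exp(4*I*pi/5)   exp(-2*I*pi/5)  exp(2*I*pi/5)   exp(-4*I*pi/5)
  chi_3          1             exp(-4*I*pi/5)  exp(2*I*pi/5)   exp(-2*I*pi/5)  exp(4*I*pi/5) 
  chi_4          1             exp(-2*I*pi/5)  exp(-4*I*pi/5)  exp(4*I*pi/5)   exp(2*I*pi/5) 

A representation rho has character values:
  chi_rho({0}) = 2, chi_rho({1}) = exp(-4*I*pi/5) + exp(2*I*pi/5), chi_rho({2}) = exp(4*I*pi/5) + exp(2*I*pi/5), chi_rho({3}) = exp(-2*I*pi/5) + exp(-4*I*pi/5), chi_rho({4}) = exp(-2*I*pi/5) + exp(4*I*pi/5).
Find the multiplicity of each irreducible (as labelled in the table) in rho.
Multiplicities: chi_0: 0, chi_1: 1, chi_2: 0, chi_3: 1, chi_4: 0.

Explanation: Use <chi_rho, chi> = (1/|G|) sum_C |C| * chi_rho(C) * conj(chi(C)) with |G| = 5 for each irreducible chi in the table:
  <chi_rho, chi_0> = (1/5)[1*(2)*conj(1) + 1*(exp(-4*I*pi/5) + exp(2*I*pi/5))*conj(1) + 1*(exp(4*I*pi/5) + exp(2*I*pi/5))*conj(1) + 1*(exp(-2*I*pi/5) + exp(-4*I*pi/5))*conj(1) + 1*(exp(-2*I*pi/5) + exp(4*I*pi/5))*conj(1)]
      = (1/5)[(2) + (exp(-4*I*pi/5) + exp(2*I*pi/5)) + (exp(4*I*pi/5) + exp(2*I*pi/5)) + (exp(-2*I*pi/5) + exp(-4*I*pi/5)) + (exp(-2*I*pi/5) + exp(4*I*pi/5))] = 0/5 = 0
  <chi_rho, chi_1> = (1/5)[1*(2)*conj(1) + 1*(exp(-4*I*pi/5) + exp(2*I*pi/5))*conj(exp(2*I*pi/5)) + 1*(exp(4*I*pi/5) + exp(2*I*pi/5))*conj(exp(4*I*pi/5)) + 1*(exp(-2*I*pi/5) + exp(-4*I*pi/5))*conj(exp(-4*I*pi/5)) + 1*(exp(-2*I*pi/5) + exp(4*I*pi/5))*conj(exp(-2*I*pi/5))]
      = (1/5)[(2) + (1 + exp(4*I*pi/5)) + (1 + exp(-2*I*pi/5)) + (1 + exp(2*I*pi/5)) + (1 + exp(-4*I*pi/5))] = 5/5 = 1
  <chi_rho, chi_2> = (1/5)[1*(2)*conj(1) + 1*(exp(-4*I*pi/5) + exp(2*I*pi/5))*conj(exp(4*I*pi/5)) + 1*(exp(4*I*pi/5) + exp(2*I*pi/5))*conj(exp(-2*I*pi/5)) + 1*(exp(-2*I*pi/5) + exp(-4*I*pi/5))*conj(exp(2*I*pi/5)) + 1*(exp(-2*I*pi/5) + exp(4*I*pi/5))*conj(exp(-4*I*pi/5))]
      = (1/5)[(2) + (exp(-2*I*pi/5) + exp(2*I*pi/5)) + (exp(-4*I*pi/5) + exp(4*I*pi/5)) + (exp(-4*I*pi/5) + exp(4*I*pi/5)) + (exp(-2*I*pi/5) + exp(2*I*pi/5))] = 0/5 = 0
  <chi_rho, chi_3> = (1/5)[1*(2)*conj(1) + 1*(exp(-4*I*pi/5) + exp(2*I*pi/5))*conj(exp(-4*I*pi/5)) + 1*(exp(4*I*pi/5) + exp(2*I*pi/5))*conj(exp(2*I*pi/5)) + 1*(exp(-2*I*pi/5) + exp(-4*I*pi/5))*conj(exp(-2*I*pi/5)) + 1*(exp(-2*I*pi/5) + exp(4*I*pi/5))*conj(exp(4*I*pi/5))]
      = (1/5)[(2) + (1 + exp(-4*I*pi/5)) + (1 + exp(2*I*pi/5)) + (1 + exp(-2*I*pi/5)) + (1 + exp(4*I*pi/5))] = 5/5 = 1
  <chi_rho, chi_4> = (1/5)[1*(2)*conj(1) + 1*(exp(-4*I*pi/5) + exp(2*I*pi/5))*conj(exp(-2*I*pi/5)) + 1*(exp(4*I*pi/5) + exp(2*I*pi/5))*conj(exp(-4*I*pi/5)) + 1*(exp(-2*I*pi/5) + exp(-4*I*pi/5))*conj(exp(4*I*pi/5)) + 1*(exp(-2*I*pi/5) + exp(4*I*pi/5))*conj(exp(2*I*pi/5))]
      = (1/5)[(2) + (exp(-2*I*pi/5) + exp(4*I*pi/5)) + (exp(-2*I*pi/5) + exp(-4*I*pi/5)) + (exp(4*I*pi/5) + exp(2*I*pi/5)) + (exp(-4*I*pi/5) + exp(2*I*pi/5))] = 0/5 = 0
(Exp terms are combined using exp(i*s)*conj(exp(i*t)) = exp(i*(s-t)), and sums of them are collapsed using the identity that for every m > 1 the m distinct m-th roots of unity sum to 0, e.g. 1 + exp(2*I*pi/3) + exp(-2*I*pi/3) = 0.)
Dimension check: dim(rho) = sum (mult * dim) = 0*1 + 1*1 + 0*1 + 1*1 + 0*1 = 2 = chi_rho(e) = 2.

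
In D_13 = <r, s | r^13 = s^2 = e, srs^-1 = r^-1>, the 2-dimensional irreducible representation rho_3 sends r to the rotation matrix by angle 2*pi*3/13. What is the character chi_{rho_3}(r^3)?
chi_{rho_3}(r^3) = 2*cos(2*pi*3*3/13) = -2*cos(5*pi/13)

Why: rho_3(r^3) is rotation by angle 2*pi*3*3/13, whose trace is 2*cos(2*pi*3*3/13) = -2*cos(5*pi/13).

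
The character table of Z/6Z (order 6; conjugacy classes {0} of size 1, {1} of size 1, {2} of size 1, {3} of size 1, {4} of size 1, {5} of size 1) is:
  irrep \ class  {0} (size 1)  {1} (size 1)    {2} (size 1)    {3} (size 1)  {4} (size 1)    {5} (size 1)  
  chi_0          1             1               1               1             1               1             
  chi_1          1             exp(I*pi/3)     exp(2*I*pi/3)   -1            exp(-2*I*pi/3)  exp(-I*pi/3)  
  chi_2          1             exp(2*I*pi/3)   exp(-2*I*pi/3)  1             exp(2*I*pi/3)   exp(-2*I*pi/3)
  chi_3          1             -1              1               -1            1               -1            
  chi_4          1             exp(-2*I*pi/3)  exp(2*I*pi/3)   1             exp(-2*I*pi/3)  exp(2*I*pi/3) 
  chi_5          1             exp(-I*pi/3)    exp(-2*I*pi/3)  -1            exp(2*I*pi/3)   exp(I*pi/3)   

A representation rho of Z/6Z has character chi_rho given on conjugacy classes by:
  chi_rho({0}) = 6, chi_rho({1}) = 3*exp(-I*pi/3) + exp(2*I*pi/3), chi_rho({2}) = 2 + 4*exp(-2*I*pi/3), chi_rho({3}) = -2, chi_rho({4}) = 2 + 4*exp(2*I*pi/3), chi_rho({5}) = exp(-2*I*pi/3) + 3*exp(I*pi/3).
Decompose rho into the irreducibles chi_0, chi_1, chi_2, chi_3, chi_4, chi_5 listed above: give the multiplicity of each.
Multiplicities: chi_0: 1, chi_1: 0, chi_2: 1, chi_3: 1, chi_4: 0, chi_5: 3.

Derivation: Use <chi_rho, chi> = (1/|G|) sum_C |C| * chi_rho(C) * conj(chi(C)) with |G| = 6 for each irreducible chi in the table:
  <chi_rho, chi_0> = (1/6)[1*(6)*conj(1) + 1*(3*exp(-I*pi/3) + exp(2*I*pi/3))*conj(1) + 1*(2 + 4*exp(-2*I*pi/3))*conj(1) + 1*(-2)*conj(1) + 1*(2 + 4*exp(2*I*pi/3))*conj(1) + 1*(exp(-2*I*pi/3) + 3*exp(I*pi/3))*conj(1)]
      = (1/6)[(6) + (3*exp(-I*pi/3) + exp(2*I*pi/3)) + (2 + 4*exp(-2*I*pi/3)) + (-2) + (2 + 4*exp(2*I*pi/3)) + (exp(-2*I*pi/3) + 3*exp(I*pi/3))] = 6/6 = 1
  <chi_rho, chi_1> = (1/6)[1*(6)*conj(1) + 1*(3*exp(-I*pi/3) + exp(2*I*pi/3))*conj(exp(I*pi/3)) + 1*(2 + 4*exp(-2*I*pi/3))*conj(exp(2*I*pi/3)) + 1*(-2)*conj(-1) + 1*(2 + 4*exp(2*I*pi/3))*conj(exp(-2*I*pi/3)) + 1*(exp(-2*I*pi/3) + 3*exp(I*pi/3))*conj(exp(-I*pi/3))]
      = (1/6)[(6) + (3*exp(-2*I*pi/3) + exp(I*pi/3)) + (2*exp(-2*I*pi/3) + 4*exp(2*I*pi/3)) + (2) + (4*exp(-2*I*pi/3) + 2*exp(2*I*pi/3)) + (exp(-I*pi/3) + 3*exp(2*I*pi/3))] = 0/6 = 0
  <chi_rho, chi_2> = (1/6)[1*(6)*conj(1) + 1*(3*exp(-I*pi/3) + exp(2*I*pi/3))*conj(exp(2*I*pi/3)) + 1*(2 + 4*exp(-2*I*pi/3))*conj(exp(-2*I*pi/3)) + 1*(-2)*conj(1) + 1*(2 + 4*exp(2*I*pi/3))*conj(exp(2*I*pi/3)) + 1*(exp(-2*I*pi/3) + 3*exp(I*pi/3))*conj(exp(-2*I*pi/3))]
      = (1/6)[(6) + (-2) + (4 + 2*exp(2*I*pi/3)) + (-2) + (4 + 2*exp(-2*I*pi/3)) + (-2)] = 6/6 = 1
  <chi_rho, chi_3> = (1/6)[1*(6)*conj(1) + 1*(3*exp(-I*pi/3) + exp(2*I*pi/3))*conj(-1) + 1*(2 + 4*exp(-2*I*pi/3))*conj(1) + 1*(-2)*conj(-1) + 1*(2 + 4*exp(2*I*pi/3))*conj(1) + 1*(exp(-2*I*pi/3) + 3*exp(I*pi/3))*conj(-1)]
      = (1/6)[(6) + (-exp(2*I*pi/3) - 3*exp(-I*pi/3)) + (2 + 4*exp(-2*I*pi/3)) + (2) + (2 + 4*exp(2*I*pi/3)) + (-3*exp(I*pi/3) - exp(-2*I*pi/3))] = 6/6 = 1
  <chi_rho, chi_4> = (1/6)[1*(6)*conj(1) + 1*(3*exp(-I*pi/3) + exp(2*I*pi/3))*conj(exp(-2*I*pi/3)) + 1*(2 + 4*exp(-2*I*pi/3))*conj(exp(2*I*pi/3)) + 1*(-2)*conj(1) + 1*(2 + 4*exp(2*I*pi/3))*conj(exp(-2*I*pi/3)) + 1*(exp(-2*I*pi/3) + 3*exp(I*pi/3))*conj(exp(2*I*pi/3))]
      = (1/6)[(6) + (exp(-2*I*pi/3) + 3*exp(I*pi/3)) + (2*exp(-2*I*pi/3) + 4*exp(2*I*pi/3)) + (-2) + (4*exp(-2*I*pi/3) + 2*exp(2*I*pi/3)) + (3*exp(-I*pi/3) + exp(2*I*pi/3))] = 0/6 = 0
  <chi_rho, chi_5> = (1/6)[1*(6)*conj(1) + 1*(3*exp(-I*pi/3) + exp(2*I*pi/3))*conj(exp(-I*pi/3)) + 1*(2 + 4*exp(-2*I*pi/3))*conj(exp(-2*I*pi/3)) + 1*(-2)*conj(-1) + 1*(2 + 4*exp(2*I*pi/3))*conj(exp(2*I*pi/3)) + 1*(exp(-2*I*pi/3) + 3*exp(I*pi/3))*conj(exp(I*pi/3))]
      = (1/6)[(6) + (2) + (4 + 2*exp(2*I*pi/3)) + (2) + (4 + 2*exp(-2*I*pi/3)) + (2)] = 18/6 = 3
(Exp terms are combined using exp(i*s)*conj(exp(i*t)) = exp(i*(s-t)), and sums of them are collapsed using the identity that for every m > 1 the m distinct m-th roots of unity sum to 0, e.g. 1 + exp(2*I*pi/3) + exp(-2*I*pi/3) = 0.)
Dimension check: dim(rho) = sum (mult * dim) = 1*1 + 0*1 + 1*1 + 1*1 + 0*1 + 3*1 = 6 = chi_rho(e) = 6.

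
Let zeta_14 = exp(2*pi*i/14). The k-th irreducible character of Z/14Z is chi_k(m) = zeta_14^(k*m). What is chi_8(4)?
chi_8(4) = zeta_14^32 = exp(4*I*pi/7)

chi_8(4) = zeta_14^(8*4) = zeta_14^32. Since zeta_14^14 = 1, this equals zeta_14^4 = exp(2*pi*i*4/14) = exp(4*I*pi/7).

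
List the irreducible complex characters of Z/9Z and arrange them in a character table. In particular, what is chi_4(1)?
Character table of Z/9Z (irreps indexed chi_0,...,chi_8 with chi_k(m) = zeta_9^(k*m), zeta_9 = exp(2*pi*i/9)):
  irrep \ class  {0} (size 1)  {1} (size 1)    {2} (size 1)    {3} (size 1)    {4} (size 1)    {5} (size 1)    {6} (size 1)    {7} (size 1)    {8} (size 1)  
  chi_0          1             1               1               1               1               1               1               1               1             
  chi_1          1             exp(2*I*pi/9)   exp(4*I*pi/9)   exp(2*I*pi/3)   exp(8*I*pi/9)   exp(-8*I*pi/9)  exp(-2*I*pi/3)  exp(-4*I*pi/9)  exp(-2*I*pi/9)
  chi_2          1             exp(4*I*pi/9)   exp(8*I*pi/9)   exp(-2*I*pi/3)  exp(-2*I*pi/9)  exp(2*I*pi/9)   exp(2*I*pi/3)   exp(-8*I*pi/9)  exp(-4*I*pi/9)
  chi_3          1             exp(2*I*pi/3)   exp(-2*I*pi/3)  1               exp(2*I*pi/3)   exp(-2*I*pi/3)  1               exp(2*I*pi/3)   exp(-2*I*pi/3)
  chi_4          1             exp(8*I*pi/9)   exp(-2*I*pi/9)  exp(2*I*pi/3)   exp(-4*I*pi/9)  exp(4*I*pi/9)   exp(-2*I*pi/3)  exp(2*I*pi/9)   exp(-8*I*pi/9)
  chi_5          1             exp(-8*I*pi/9)  exp(2*I*pi/9)   exp(-2*I*pi/3)  exp(4*I*pi/9)   exp(-4*I*pi/9)  exp(2*I*pi/3)   exp(-2*I*pi/9)  exp(8*I*pi/9) 
  chi_6          1             exp(-2*I*pi/3)  exp(2*I*pi/3)   1               exp(-2*I*pi/3)  exp(2*I*pi/3)   1               exp(-2*I*pi/3)  exp(2*I*pi/3) 
  chi_7          1             exp(-4*I*pi/9)  exp(-8*I*pi/9)  exp(2*I*pi/3)   exp(2*I*pi/9)   exp(-2*I*pi/9)  exp(-2*I*pi/3)  exp(8*I*pi/9)   exp(4*I*pi/9) 
  chi_8          1             exp(-2*I*pi/9)  exp(-4*I*pi/9)  exp(-2*I*pi/3)  exp(-8*I*pi/9)  exp(8*I*pi/9)   exp(2*I*pi/3)   exp(4*I*pi/9)   exp(2*I*pi/9) 

Spot check: chi_4(1) = zeta_9^(4*1) = zeta_9^4 = exp(8*I*pi/9).

Details: Z/9Z is abelian, so all 9 irreducible complex representations are 1-dimensional. They are given by chi_k(m) = zeta_9^(k*m) for k = 0,...,8. Row orthogonality: sum_m chi_k(m) conj(chi_l(m)) = 9 * [k = l].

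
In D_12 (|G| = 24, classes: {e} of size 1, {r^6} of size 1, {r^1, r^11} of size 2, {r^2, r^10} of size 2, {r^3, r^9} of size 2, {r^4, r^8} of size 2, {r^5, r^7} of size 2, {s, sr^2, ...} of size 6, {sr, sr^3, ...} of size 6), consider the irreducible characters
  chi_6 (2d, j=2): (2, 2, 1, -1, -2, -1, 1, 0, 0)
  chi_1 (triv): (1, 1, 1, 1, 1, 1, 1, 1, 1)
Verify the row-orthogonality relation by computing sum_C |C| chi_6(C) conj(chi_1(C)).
Sum = 0; so <chi_6, chi_1> = 0 (distinct irreducibles are orthogonal).

Reasoning: Compute term by term over conjugacy classes (|C| * chi_6(C) * conj(chi_1(C))):
  1*(2)*conj(1) + 1*(2)*conj(1) + 2*(1)*conj(1) + 2*(-1)*conj(1) + 2*(-2)*conj(1) + 2*(-1)*conj(1) + 2*(1)*conj(1) + 6*(0)*conj(1) + 6*(0)*conj(1)
  = (2) + (2) + (2) + (-2) + (-4) + (-2) + (2) + (0) + (0)
  = 0.
Dividing by |G| = 24 gives 0/24 = 0, matching the row-orthogonality relation <chi_6, chi_1> = [chi_6 = chi_1].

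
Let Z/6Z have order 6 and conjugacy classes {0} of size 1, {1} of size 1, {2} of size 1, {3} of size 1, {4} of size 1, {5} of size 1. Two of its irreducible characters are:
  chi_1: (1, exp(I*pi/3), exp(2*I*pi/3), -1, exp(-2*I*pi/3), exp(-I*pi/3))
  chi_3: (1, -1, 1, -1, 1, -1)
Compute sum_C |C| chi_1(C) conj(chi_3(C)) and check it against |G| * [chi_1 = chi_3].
Sum = 0; so <chi_1, chi_3> = 0 (distinct irreducibles are orthogonal).

Reasoning: Compute term by term over conjugacy classes (|C| * chi_1(C) * conj(chi_3(C))):
  1*(1)*conj(1) + 1*(exp(I*pi/3))*conj(-1) + 1*(exp(2*I*pi/3))*conj(1) + 1*(-1)*conj(-1) + 1*(exp(-2*I*pi/3))*conj(1) + 1*(exp(-I*pi/3))*conj(-1)
  = (1) + (-exp(I*pi/3)) + (exp(2*I*pi/3)) + (1) + (exp(-2*I*pi/3)) + (-exp(-I*pi/3))
  = 0.
(Exp terms are combined using exp(i*s)*conj(exp(i*t)) = exp(i*(s-t)), and sums of them are collapsed using the identity that for every m > 1 the m distinct m-th roots of unity sum to 0, e.g. 1 + exp(2*I*pi/3) + exp(-2*I*pi/3) = 0.)
Dividing by |G| = 6 gives 0/6 = 0, matching the row-orthogonality relation <chi_1, chi_3> = [chi_1 = chi_3].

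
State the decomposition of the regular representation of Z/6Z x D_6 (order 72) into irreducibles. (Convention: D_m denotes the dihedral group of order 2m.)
Each irreducible V_i of dimension d_i appears with multiplicity d_i, i.e. rho_reg = (direct sum over all irreducibles V_i) d_i V_i. The irreducible dimensions for Z/6Z x D_6 are 1, 1, 1, 1, 1, 1, 1, 1, 1, 1, 1, 1, 1, 1, 1, 1, 1, 1, 1, 1, 1, 1, 1, 1, 2, 2, 2, 2, 2, 2, 2, 2, 2, 2, 2, 2: 24 irreducibles of dimension 1, each with multiplicity 1; 12 irreducibles of dimension 2, each with multiplicity 2. Total dimension 24*1*1 + 12*2*2 = 72 = |G|.

Explanation: General theorem: in the regular representation of a finite group G, each irreducible appears with multiplicity equal to its dimension. Check: dim(rho_reg) = sum d_i^2 = 1 + 1 + 1 + 1 + 1 + 1 + 1 + 1 + 1 + 1 + 1 + 1 + 1 + 1 + 1 + 1 + 1 + 1 + 1 + 1 + 1 + 1 + 1 + 1 + 4 + 4 + 4 + 4 + 4 + 4 + 4 + 4 + 4 + 4 + 4 + 4 = 72 = |G|.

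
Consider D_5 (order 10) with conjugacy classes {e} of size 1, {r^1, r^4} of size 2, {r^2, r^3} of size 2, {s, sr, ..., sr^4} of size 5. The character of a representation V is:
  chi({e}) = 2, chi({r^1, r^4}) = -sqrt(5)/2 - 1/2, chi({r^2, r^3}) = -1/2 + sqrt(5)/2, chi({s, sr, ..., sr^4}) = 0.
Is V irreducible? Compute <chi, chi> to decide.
Irreducible: <chi, chi> = 1.

Justification: <chi, chi> = (1/|G|) sum_C |C| * |chi(C)|^2 = (1/10)[1*|2|^2 + 2*|-sqrt(5)/2 - 1/2|^2 + 2*|-1/2 + sqrt(5)/2|^2 + 5*|0|^2]
  = (1/10)[(4) + (sqrt(5) + 3) + (3 - sqrt(5)) + (0)] = 10/10 = 1.
A character is irreducible iff <chi, chi> = 1, so this representation is irreducible.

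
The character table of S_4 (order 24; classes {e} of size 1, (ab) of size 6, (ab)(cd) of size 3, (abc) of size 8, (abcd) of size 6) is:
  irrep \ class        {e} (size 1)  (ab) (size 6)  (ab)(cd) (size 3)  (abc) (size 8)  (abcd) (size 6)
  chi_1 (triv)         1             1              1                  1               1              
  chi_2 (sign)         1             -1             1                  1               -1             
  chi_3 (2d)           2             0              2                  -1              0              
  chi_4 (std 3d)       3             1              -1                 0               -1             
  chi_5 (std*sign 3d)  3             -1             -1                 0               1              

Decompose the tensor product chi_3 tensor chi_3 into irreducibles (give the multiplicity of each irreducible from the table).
chi_3 tensor chi_3 = chi_1 + chi_2 + chi_3 (all other irreducibles have multiplicity 0).

The character of a tensor product is the pointwise product (chi_3 * chi_3)(C) = chi_3(C) * chi_3(C):
  {e}: (2)*(2), (ab): (0)*(0), (ab)(cd): (2)*(2), (abc): (-1)*(-1), (abcd): (0)*(0)
so (chi_3 * chi_3) takes values
  {e} -> 4, (ab) -> 0, (ab)(cd) -> 4, (abc) -> 1, (abcd) -> 0.
Now take the inner product of this character with each irreducible chi from the table, <chi_3*chi_3, chi> = (1/24) sum_C |C| (chi_3*chi_3)(C) conj(chi(C)):
  <chi_3*chi_3, chi_1> = (1/24)[1*(4)*conj(1) + 6*(0)*conj(1) + 3*(4)*conj(1) + 8*(1)*conj(1) + 6*(0)*conj(1)]
      = (1/24)[(4) + (0) + (12) + (8) + (0)] = 24/24 = 1
  <chi_3*chi_3, chi_2> = (1/24)[1*(4)*conj(1) + 6*(0)*conj(-1) + 3*(4)*conj(1) + 8*(1)*conj(1) + 6*(0)*conj(-1)]
      = (1/24)[(4) + (0) + (12) + (8) + (0)] = 24/24 = 1
  <chi_3*chi_3, chi_3> = (1/24)[1*(4)*conj(2) + 6*(0)*conj(0) + 3*(4)*conj(2) + 8*(1)*conj(-1) + 6*(0)*conj(0)]
      = (1/24)[(8) + (0) + (24) + (-8) + (0)] = 24/24 = 1
  <chi_3*chi_3, chi_4> = (1/24)[1*(4)*conj(3) + 6*(0)*conj(1) + 3*(4)*conj(-1) + 8*(1)*conj(0) + 6*(0)*conj(-1)]
      = (1/24)[(12) + (0) + (-12) + (0) + (0)] = 0/24 = 0
  <chi_3*chi_3, chi_5> = (1/24)[1*(4)*conj(3) + 6*(0)*conj(-1) + 3*(4)*conj(-1) + 8*(1)*conj(0) + 6*(0)*conj(1)]
      = (1/24)[(12) + (0) + (-12) + (0) + (0)] = 0/24 = 0
Hence the multiplicities are chi_1: 1, chi_2: 1, chi_3: 1. Dimension check: dim(chi_3)*dim(chi_3) = 2*2 = 4 and sum (mult * dim) = 1*1 + 1*1 + 1*2 = 4.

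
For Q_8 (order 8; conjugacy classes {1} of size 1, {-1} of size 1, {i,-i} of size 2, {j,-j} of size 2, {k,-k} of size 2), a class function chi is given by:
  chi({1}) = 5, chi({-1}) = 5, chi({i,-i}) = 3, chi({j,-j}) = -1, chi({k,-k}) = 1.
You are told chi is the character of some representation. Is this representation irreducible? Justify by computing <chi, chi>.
Not irreducible (reducible): <chi, chi> = 9 > 1.

Details: <chi, chi> = (1/|G|) sum_C |C| * |chi(C)|^2 = (1/8)[1*|5|^2 + 1*|5|^2 + 2*|3|^2 + 2*|-1|^2 + 2*|1|^2]
  = (1/8)[(25) + (25) + (18) + (2) + (2)] = 72/8 = 9.
A character is irreducible iff <chi, chi> = 1, so this representation is reducible.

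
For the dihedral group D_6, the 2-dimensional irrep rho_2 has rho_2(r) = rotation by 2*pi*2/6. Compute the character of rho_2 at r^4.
chi_{rho_2}(r^4) = 2*cos(2*pi*2*4/6) = -1

Reasoning: rho_2(r^4) is rotation by angle 2*pi*2*4/6, whose trace is 2*cos(2*pi*2*4/6) = -1.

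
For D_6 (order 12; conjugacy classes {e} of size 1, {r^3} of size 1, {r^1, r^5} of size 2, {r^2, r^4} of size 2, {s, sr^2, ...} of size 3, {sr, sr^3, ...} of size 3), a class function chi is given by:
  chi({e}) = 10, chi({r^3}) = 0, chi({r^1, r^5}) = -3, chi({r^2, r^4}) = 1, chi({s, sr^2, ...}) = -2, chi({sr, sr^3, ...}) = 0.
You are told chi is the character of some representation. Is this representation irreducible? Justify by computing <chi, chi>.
Not irreducible (reducible): <chi, chi> = 11 > 1.

Derivation: <chi, chi> = (1/|G|) sum_C |C| * |chi(C)|^2 = (1/12)[1*|10|^2 + 1*|0|^2 + 2*|-3|^2 + 2*|1|^2 + 3*|-2|^2 + 3*|0|^2]
  = (1/12)[(100) + (0) + (18) + (2) + (12) + (0)] = 132/12 = 11.
A character is irreducible iff <chi, chi> = 1, so this representation is reducible.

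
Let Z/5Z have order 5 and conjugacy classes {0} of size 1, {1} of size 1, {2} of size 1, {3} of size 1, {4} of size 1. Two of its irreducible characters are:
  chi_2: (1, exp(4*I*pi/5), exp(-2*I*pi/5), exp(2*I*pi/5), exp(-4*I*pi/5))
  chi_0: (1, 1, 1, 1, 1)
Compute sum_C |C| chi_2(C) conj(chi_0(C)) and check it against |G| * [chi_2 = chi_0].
Sum = 0; so <chi_2, chi_0> = 0 (distinct irreducibles are orthogonal).

Derivation: Compute term by term over conjugacy classes (|C| * chi_2(C) * conj(chi_0(C))):
  1*(1)*conj(1) + 1*(exp(4*I*pi/5))*conj(1) + 1*(exp(-2*I*pi/5))*conj(1) + 1*(exp(2*I*pi/5))*conj(1) + 1*(exp(-4*I*pi/5))*conj(1)
  = (1) + (exp(4*I*pi/5)) + (exp(-2*I*pi/5)) + (exp(2*I*pi/5)) + (exp(-4*I*pi/5))
  = 0.
(Exp terms are combined using exp(i*s)*conj(exp(i*t)) = exp(i*(s-t)), and sums of them are collapsed using the identity that for every m > 1 the m distinct m-th roots of unity sum to 0, e.g. 1 + exp(2*I*pi/3) + exp(-2*I*pi/3) = 0.)
Dividing by |G| = 5 gives 0/5 = 0, matching the row-orthogonality relation <chi_2, chi_0> = [chi_2 = chi_0].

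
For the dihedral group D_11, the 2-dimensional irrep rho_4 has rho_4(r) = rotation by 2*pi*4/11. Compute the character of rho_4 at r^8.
chi_{rho_4}(r^8) = 2*cos(2*pi*4*8/11) = 2*cos(2*pi/11)

Derivation: rho_4(r^8) is rotation by angle 2*pi*4*8/11, whose trace is 2*cos(2*pi*4*8/11) = 2*cos(2*pi/11).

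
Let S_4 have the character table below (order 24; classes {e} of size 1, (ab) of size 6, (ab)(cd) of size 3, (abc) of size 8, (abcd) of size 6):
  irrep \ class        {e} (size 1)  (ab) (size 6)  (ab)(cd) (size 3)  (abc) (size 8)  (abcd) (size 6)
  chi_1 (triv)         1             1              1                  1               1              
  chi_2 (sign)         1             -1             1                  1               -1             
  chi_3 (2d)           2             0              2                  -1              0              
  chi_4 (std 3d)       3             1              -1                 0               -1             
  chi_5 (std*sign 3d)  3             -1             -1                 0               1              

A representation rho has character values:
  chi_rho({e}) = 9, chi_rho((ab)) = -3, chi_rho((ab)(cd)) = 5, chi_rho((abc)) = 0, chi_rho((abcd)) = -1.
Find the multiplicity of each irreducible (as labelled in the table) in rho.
Multiplicities: chi_1: 0, chi_2: 2, chi_3: 2, chi_4: 0, chi_5: 1.

Derivation: Use <chi_rho, chi> = (1/|G|) sum_C |C| * chi_rho(C) * conj(chi(C)) with |G| = 24 for each irreducible chi in the table:
  <chi_rho, chi_1> = (1/24)[1*(9)*conj(1) + 6*(-3)*conj(1) + 3*(5)*conj(1) + 8*(0)*conj(1) + 6*(-1)*conj(1)]
      = (1/24)[(9) + (-18) + (15) + (0) + (-6)] = 0/24 = 0
  <chi_rho, chi_2> = (1/24)[1*(9)*conj(1) + 6*(-3)*conj(-1) + 3*(5)*conj(1) + 8*(0)*conj(1) + 6*(-1)*conj(-1)]
      = (1/24)[(9) + (18) + (15) + (0) + (6)] = 48/24 = 2
  <chi_rho, chi_3> = (1/24)[1*(9)*conj(2) + 6*(-3)*conj(0) + 3*(5)*conj(2) + 8*(0)*conj(-1) + 6*(-1)*conj(0)]
      = (1/24)[(18) + (0) + (30) + (0) + (0)] = 48/24 = 2
  <chi_rho, chi_4> = (1/24)[1*(9)*conj(3) + 6*(-3)*conj(1) + 3*(5)*conj(-1) + 8*(0)*conj(0) + 6*(-1)*conj(-1)]
      = (1/24)[(27) + (-18) + (-15) + (0) + (6)] = 0/24 = 0
  <chi_rho, chi_5> = (1/24)[1*(9)*conj(3) + 6*(-3)*conj(-1) + 3*(5)*conj(-1) + 8*(0)*conj(0) + 6*(-1)*conj(1)]
      = (1/24)[(27) + (18) + (-15) + (0) + (-6)] = 24/24 = 1
Dimension check: dim(rho) = sum (mult * dim) = 0*1 + 2*1 + 2*2 + 0*3 + 1*3 = 9 = chi_rho(e) = 9.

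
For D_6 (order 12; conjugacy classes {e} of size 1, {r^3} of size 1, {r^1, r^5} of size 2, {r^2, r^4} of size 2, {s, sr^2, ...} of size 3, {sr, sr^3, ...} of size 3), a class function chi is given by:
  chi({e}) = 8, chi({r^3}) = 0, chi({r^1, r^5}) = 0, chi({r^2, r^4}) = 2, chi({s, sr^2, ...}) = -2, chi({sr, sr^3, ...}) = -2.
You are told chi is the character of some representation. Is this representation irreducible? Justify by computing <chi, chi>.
Not irreducible (reducible): <chi, chi> = 8 > 1.

Working: <chi, chi> = (1/|G|) sum_C |C| * |chi(C)|^2 = (1/12)[1*|8|^2 + 1*|0|^2 + 2*|0|^2 + 2*|2|^2 + 3*|-2|^2 + 3*|-2|^2]
  = (1/12)[(64) + (0) + (0) + (8) + (12) + (12)] = 96/12 = 8.
A character is irreducible iff <chi, chi> = 1, so this representation is reducible.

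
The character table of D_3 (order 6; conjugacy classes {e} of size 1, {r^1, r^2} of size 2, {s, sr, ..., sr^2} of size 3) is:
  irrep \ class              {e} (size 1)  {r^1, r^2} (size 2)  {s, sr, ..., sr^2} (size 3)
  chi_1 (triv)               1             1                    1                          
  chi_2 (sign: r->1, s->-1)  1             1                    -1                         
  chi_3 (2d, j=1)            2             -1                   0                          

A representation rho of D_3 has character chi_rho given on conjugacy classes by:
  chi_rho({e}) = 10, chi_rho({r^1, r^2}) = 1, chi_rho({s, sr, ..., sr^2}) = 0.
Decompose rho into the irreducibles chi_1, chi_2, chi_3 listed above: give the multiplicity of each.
Multiplicities: chi_1: 2, chi_2: 2, chi_3: 3.

Solution. Use <chi_rho, chi> = (1/|G|) sum_C |C| * chi_rho(C) * conj(chi(C)) with |G| = 6 for each irreducible chi in the table:
  <chi_rho, chi_1> = (1/6)[1*(10)*conj(1) + 2*(1)*conj(1) + 3*(0)*conj(1)]
      = (1/6)[(10) + (2) + (0)] = 12/6 = 2
  <chi_rho, chi_2> = (1/6)[1*(10)*conj(1) + 2*(1)*conj(1) + 3*(0)*conj(-1)]
      = (1/6)[(10) + (2) + (0)] = 12/6 = 2
  <chi_rho, chi_3> = (1/6)[1*(10)*conj(2) + 2*(1)*conj(-1) + 3*(0)*conj(0)]
      = (1/6)[(20) + (-2) + (0)] = 18/6 = 3
Dimension check: dim(rho) = sum (mult * dim) = 2*1 + 2*1 + 3*2 = 10 = chi_rho(e) = 10.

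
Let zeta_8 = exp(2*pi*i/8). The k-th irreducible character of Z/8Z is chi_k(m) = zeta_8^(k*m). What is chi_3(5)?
chi_3(5) = zeta_8^15 = exp(-I*pi/4)

Working: chi_3(5) = zeta_8^(3*5) = zeta_8^15. Since zeta_8^8 = 1, this equals zeta_8^7 = exp(2*pi*i*7/8) = exp(-I*pi/4).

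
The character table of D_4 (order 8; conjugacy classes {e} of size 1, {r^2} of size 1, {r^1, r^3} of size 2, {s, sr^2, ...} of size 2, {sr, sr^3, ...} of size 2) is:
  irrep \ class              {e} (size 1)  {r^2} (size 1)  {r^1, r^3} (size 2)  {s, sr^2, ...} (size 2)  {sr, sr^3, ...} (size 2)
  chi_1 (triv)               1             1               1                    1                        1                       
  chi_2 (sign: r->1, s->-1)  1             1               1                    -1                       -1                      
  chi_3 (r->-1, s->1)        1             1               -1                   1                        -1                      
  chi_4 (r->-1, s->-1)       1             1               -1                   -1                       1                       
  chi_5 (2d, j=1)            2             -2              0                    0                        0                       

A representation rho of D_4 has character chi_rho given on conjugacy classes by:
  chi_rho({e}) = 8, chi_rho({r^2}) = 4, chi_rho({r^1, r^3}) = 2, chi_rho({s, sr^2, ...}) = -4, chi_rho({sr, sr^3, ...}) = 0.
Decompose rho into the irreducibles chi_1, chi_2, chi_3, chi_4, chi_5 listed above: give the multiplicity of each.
Multiplicities: chi_1: 1, chi_2: 3, chi_3: 0, chi_4: 2, chi_5: 1.

Details: Use <chi_rho, chi> = (1/|G|) sum_C |C| * chi_rho(C) * conj(chi(C)) with |G| = 8 for each irreducible chi in the table:
  <chi_rho, chi_1> = (1/8)[1*(8)*conj(1) + 1*(4)*conj(1) + 2*(2)*conj(1) + 2*(-4)*conj(1) + 2*(0)*conj(1)]
      = (1/8)[(8) + (4) + (4) + (-8) + (0)] = 8/8 = 1
  <chi_rho, chi_2> = (1/8)[1*(8)*conj(1) + 1*(4)*conj(1) + 2*(2)*conj(1) + 2*(-4)*conj(-1) + 2*(0)*conj(-1)]
      = (1/8)[(8) + (4) + (4) + (8) + (0)] = 24/8 = 3
  <chi_rho, chi_3> = (1/8)[1*(8)*conj(1) + 1*(4)*conj(1) + 2*(2)*conj(-1) + 2*(-4)*conj(1) + 2*(0)*conj(-1)]
      = (1/8)[(8) + (4) + (-4) + (-8) + (0)] = 0/8 = 0
  <chi_rho, chi_4> = (1/8)[1*(8)*conj(1) + 1*(4)*conj(1) + 2*(2)*conj(-1) + 2*(-4)*conj(-1) + 2*(0)*conj(1)]
      = (1/8)[(8) + (4) + (-4) + (8) + (0)] = 16/8 = 2
  <chi_rho, chi_5> = (1/8)[1*(8)*conj(2) + 1*(4)*conj(-2) + 2*(2)*conj(0) + 2*(-4)*conj(0) + 2*(0)*conj(0)]
      = (1/8)[(16) + (-8) + (0) + (0) + (0)] = 8/8 = 1
Dimension check: dim(rho) = sum (mult * dim) = 1*1 + 3*1 + 0*1 + 2*1 + 1*2 = 8 = chi_rho(e) = 8.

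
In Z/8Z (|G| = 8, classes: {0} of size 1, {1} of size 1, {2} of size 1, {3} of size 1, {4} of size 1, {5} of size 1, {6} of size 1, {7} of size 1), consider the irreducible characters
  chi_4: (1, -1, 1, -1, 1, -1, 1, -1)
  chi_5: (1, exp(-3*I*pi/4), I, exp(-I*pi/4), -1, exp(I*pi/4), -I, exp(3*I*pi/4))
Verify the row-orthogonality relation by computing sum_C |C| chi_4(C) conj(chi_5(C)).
Sum = 0; so <chi_4, chi_5> = 0 (distinct irreducibles are orthogonal).

Argument: Compute term by term over conjugacy classes (|C| * chi_4(C) * conj(chi_5(C))):
  1*(1)*conj(1) + 1*(-1)*conj(exp(-3*I*pi/4)) + 1*(1)*conj(I) + 1*(-1)*conj(exp(-I*pi/4)) + 1*(1)*conj(-1) + 1*(-1)*conj(exp(I*pi/4)) + 1*(1)*conj(-I) + 1*(-1)*conj(exp(3*I*pi/4))
  = (1) + (-exp(3*I*pi/4)) + (-I) + (-exp(I*pi/4)) + (-1) + (-exp(-I*pi/4)) + (I) + (-exp(-3*I*pi/4))
  = 0.
(Exp terms are combined using exp(i*s)*conj(exp(i*t)) = exp(i*(s-t)), and sums of them are collapsed using the identity that for every m > 1 the m distinct m-th roots of unity sum to 0, e.g. 1 + exp(2*I*pi/3) + exp(-2*I*pi/3) = 0.)
Dividing by |G| = 8 gives 0/8 = 0, matching the row-orthogonality relation <chi_4, chi_5> = [chi_4 = chi_5].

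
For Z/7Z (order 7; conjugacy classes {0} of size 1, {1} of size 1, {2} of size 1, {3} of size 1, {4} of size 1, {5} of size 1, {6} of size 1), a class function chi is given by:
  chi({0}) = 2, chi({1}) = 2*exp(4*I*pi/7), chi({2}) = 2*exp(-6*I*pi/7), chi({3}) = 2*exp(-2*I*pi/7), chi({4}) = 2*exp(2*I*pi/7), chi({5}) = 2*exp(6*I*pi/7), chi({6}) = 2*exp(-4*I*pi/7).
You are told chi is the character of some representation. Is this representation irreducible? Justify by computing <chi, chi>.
Not irreducible (reducible): <chi, chi> = 4 > 1.

Why: <chi, chi> = (1/|G|) sum_C |C| * |chi(C)|^2 = (1/7)[1*|2|^2 + 1*|2*exp(4*I*pi/7)|^2 + 1*|2*exp(-6*I*pi/7)|^2 + 1*|2*exp(-2*I*pi/7)|^2 + 1*|2*exp(2*I*pi/7)|^2 + 1*|2*exp(6*I*pi/7)|^2 + 1*|2*exp(-4*I*pi/7)|^2]
  = (1/7)[(4) + (4) + (4) + (4) + (4) + (4) + (4)] = 28/7 = 4.
(Exp terms are combined using exp(i*s)*conj(exp(i*t)) = exp(i*(s-t)), and sums of them are collapsed using the identity that for every m > 1 the m distinct m-th roots of unity sum to 0, e.g. 1 + exp(2*I*pi/3) + exp(-2*I*pi/3) = 0.)
A character is irreducible iff <chi, chi> = 1, so this representation is reducible.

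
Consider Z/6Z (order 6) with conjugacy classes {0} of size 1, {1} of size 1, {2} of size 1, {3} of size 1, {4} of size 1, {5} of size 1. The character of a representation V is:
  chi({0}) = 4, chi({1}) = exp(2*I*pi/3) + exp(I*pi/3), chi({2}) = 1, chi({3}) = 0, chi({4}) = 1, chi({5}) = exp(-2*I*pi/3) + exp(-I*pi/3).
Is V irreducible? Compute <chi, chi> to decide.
Not irreducible (reducible): <chi, chi> = 4 > 1.

Why: <chi, chi> = (1/|G|) sum_C |C| * |chi(C)|^2 = (1/6)[1*|4|^2 + 1*|exp(2*I*pi/3) + exp(I*pi/3)|^2 + 1*|1|^2 + 1*|0|^2 + 1*|1|^2 + 1*|exp(-2*I*pi/3) + exp(-I*pi/3)|^2]
  = (1/6)[(16) + (3) + (1) + (0) + (1) + (3)] = 24/6 = 4.
(Exp terms are combined using exp(i*s)*conj(exp(i*t)) = exp(i*(s-t)), and sums of them are collapsed using the identity that for every m > 1 the m distinct m-th roots of unity sum to 0, e.g. 1 + exp(2*I*pi/3) + exp(-2*I*pi/3) = 0.)
A character is irreducible iff <chi, chi> = 1, so this representation is reducible.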